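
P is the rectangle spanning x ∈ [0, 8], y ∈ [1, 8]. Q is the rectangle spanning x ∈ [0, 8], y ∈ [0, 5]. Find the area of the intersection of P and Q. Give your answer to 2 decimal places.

32.00

|P∩Q|: x∈[0,8], y∈[1,5] → 8·4 = 32.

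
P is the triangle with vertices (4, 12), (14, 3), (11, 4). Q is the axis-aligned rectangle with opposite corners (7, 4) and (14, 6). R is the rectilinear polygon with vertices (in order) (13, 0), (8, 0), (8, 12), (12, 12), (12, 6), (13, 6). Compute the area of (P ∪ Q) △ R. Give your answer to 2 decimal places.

|P ∪ Q| = 19.1944.
|(P ∪ Q) ∩ R| = 12.9683.
|(P ∪ Q) △ R| = 19.1944 + 54 − 25.9365 = 47.26.

47.26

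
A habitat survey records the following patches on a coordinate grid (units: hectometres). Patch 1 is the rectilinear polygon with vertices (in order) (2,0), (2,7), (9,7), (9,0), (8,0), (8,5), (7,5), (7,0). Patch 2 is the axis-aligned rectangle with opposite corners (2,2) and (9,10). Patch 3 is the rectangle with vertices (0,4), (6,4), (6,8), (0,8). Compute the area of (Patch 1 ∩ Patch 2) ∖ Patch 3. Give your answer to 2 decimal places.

|Patch 1 ∩ Patch 2| = 32.
|(Patch 1 ∩ Patch 2) ∩ Patch 3| = 12.
|(Patch 1 ∩ Patch 2) ∖ Patch 3| = 32 − 12 = 20.00.

20.00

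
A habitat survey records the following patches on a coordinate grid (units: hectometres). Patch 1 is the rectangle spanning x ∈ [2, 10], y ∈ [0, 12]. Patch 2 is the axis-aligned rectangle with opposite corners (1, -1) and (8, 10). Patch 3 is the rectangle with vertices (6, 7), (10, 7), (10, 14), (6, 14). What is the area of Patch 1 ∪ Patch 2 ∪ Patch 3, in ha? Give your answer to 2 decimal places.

121.00

By inclusion–exclusion:
Individual areas: |Patch 1| = 96, |Patch 2| = 77, |Patch 3| = 28.
|Patch 1∩Patch 2|: x∈[2,8], y∈[0,10] → 6·10 = 60.
|Patch 1∩Patch 3|: x∈[6,10], y∈[7,12] → 4·5 = 20.
|Patch 2∩Patch 3|: x∈[6,8], y∈[7,10] → 2·3 = 6.
|Patch 1∩Patch 2∩Patch 3| = 6.
|Patch 1 ∪ Patch 2 ∪ Patch 3| = 201 − 86 + 6 = 121.00.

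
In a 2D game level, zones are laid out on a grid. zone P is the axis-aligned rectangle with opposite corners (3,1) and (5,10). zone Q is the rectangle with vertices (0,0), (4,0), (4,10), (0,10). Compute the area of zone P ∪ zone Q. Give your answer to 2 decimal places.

49.00

By inclusion–exclusion:
Individual areas: |zone P| = 18, |zone Q| = 40.
|zone P∩zone Q|: x∈[3,4], y∈[1,10] → 1·9 = 9.
|zone P ∪ zone Q| = 58 − 9 = 49.00.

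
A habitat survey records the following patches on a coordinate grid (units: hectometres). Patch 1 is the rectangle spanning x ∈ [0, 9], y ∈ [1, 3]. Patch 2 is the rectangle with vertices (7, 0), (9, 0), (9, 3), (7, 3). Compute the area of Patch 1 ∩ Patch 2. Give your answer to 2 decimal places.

4.00

|Patch 1∩Patch 2|: x∈[7,9], y∈[1,3] → 2·2 = 4.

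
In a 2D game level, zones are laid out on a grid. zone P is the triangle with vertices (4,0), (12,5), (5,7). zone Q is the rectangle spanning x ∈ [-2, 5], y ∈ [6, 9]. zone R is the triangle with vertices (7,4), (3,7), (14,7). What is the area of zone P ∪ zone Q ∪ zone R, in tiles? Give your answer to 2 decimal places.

By inclusion–exclusion:
Individual areas: |zone P| = 25.5, |zone Q| = 21, |zone R| = 16.5.
|zone P∩zone Q| = 0.0714.
|zone P∩zone R| = 8.2023.
|zone Q∩zone R| = 1.3333.
|zone P∩zone Q∩zone R| = 0.0714.
|zone P ∪ zone Q ∪ zone R| = 63 − 9.6071 + 0.0714 = 53.46.

53.46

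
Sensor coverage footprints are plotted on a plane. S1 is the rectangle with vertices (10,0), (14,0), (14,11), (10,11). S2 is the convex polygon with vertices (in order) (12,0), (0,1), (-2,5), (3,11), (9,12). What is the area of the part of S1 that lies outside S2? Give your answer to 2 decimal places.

|S1| = 44, |S1∩S2| = 7.8333.
|S1 ∖ S2| = |S1| − |S1∩S2| = 44 − 7.8333 = 36.17.

36.17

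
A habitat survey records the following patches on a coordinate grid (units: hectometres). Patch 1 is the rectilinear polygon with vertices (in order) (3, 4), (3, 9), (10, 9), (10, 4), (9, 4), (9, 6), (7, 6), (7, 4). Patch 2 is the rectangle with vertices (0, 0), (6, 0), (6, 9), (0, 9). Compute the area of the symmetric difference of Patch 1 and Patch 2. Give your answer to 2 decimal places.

|Patch 1| = 31, |Patch 2| = 54, |Patch 1∩Patch 2| = 15.
|Patch 1 △ Patch 2| = |Patch 1| + |Patch 2| − 2·|Patch 1∩Patch 2| = 31 + 54 − 30 = 55.00.

55.00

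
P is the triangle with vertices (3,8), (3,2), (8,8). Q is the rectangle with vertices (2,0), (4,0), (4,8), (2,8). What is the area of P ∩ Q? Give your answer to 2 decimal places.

5.40

The intersection is the polygon with vertices (3,2), (3,8), (4,8), (4,3.2).
By the shoelace formula its area is 5.40.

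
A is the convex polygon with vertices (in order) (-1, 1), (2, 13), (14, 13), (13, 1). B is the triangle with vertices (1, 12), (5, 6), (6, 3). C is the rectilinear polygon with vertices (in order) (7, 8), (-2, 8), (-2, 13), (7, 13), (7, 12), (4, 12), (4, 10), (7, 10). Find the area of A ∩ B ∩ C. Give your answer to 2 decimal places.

The intersection is the polygon with vertices (3.667,8), (3.222,8), (1.517,11.069), (1.546,11.182).
By the shoelace formula its area is 0.85.

0.85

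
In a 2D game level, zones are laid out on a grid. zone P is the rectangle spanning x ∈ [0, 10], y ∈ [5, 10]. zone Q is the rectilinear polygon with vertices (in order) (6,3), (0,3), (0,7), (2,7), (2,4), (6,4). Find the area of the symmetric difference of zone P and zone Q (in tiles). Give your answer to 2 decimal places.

|zone P| = 50, |zone Q| = 12, |zone P∩zone Q| = 4.
|zone P △ zone Q| = |zone P| + |zone Q| − 2·|zone P∩zone Q| = 50 + 12 − 8 = 54.00.

54.00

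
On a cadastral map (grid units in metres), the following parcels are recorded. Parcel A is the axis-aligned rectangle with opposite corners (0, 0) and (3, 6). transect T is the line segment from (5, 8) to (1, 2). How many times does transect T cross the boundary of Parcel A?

1

The segment meets the boundary at (3,5).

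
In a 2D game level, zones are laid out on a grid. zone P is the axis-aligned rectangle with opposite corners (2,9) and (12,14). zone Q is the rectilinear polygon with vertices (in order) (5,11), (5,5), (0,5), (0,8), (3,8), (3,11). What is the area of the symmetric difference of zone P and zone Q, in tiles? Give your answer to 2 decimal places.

|zone P| = 50, |zone Q| = 21, |zone P∩zone Q| = 4.
|zone P △ zone Q| = |zone P| + |zone Q| − 2·|zone P∩zone Q| = 50 + 21 − 8 = 63.00.

63.00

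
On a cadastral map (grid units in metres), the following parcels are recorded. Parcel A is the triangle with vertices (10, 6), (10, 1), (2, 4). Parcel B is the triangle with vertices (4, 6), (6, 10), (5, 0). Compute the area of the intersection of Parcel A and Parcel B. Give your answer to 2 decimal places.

The intersection is the polygon with vertices (4.489,3.067), (4.24,4.56), (5.487,4.872), (5.277,2.771).
By the shoelace formula its area is 1.83.

1.83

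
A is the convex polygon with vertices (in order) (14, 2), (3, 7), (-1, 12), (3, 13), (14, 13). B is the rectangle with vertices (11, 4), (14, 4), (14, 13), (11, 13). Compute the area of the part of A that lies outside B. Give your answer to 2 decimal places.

|A| = 105.5, |A∩B| = 27.
|A ∖ B| = |A| − |A∩B| = 105.5 − 27 = 78.50.

78.50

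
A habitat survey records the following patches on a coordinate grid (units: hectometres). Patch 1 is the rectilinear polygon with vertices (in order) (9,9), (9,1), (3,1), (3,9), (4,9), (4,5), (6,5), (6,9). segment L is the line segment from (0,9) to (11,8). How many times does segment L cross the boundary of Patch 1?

The segment meets the boundary at (9,8.182), (6,8.455), (4,8.636), (3,8.727).

4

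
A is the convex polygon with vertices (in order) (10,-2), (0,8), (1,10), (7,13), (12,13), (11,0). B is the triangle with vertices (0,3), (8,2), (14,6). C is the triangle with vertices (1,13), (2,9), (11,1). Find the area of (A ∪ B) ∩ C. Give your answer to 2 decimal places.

12.35

The region (A ∪ B) ∩ C is the polygon with vertices (2.765,10.882), (11,1), (2,9), (1.667,10.333).
By the shoelace formula its area is 12.35.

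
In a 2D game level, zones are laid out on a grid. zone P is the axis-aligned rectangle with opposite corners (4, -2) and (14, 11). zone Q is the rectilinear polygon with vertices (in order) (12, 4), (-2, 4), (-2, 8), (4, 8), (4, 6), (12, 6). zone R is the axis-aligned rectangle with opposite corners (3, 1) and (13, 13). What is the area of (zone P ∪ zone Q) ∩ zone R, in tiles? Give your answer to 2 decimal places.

The region (zone P ∪ zone Q) ∩ zone R is the polygon with vertices (13,11), (13,1), (4,1), (4,4), (3,4), (3,8), (4,8), (4,11).
By the shoelace formula its area is 94.00.

94.00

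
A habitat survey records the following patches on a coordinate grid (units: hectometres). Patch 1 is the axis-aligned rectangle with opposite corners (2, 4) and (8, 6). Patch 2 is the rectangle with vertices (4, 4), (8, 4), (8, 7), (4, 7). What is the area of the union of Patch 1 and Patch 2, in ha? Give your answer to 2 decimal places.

16.00

By inclusion–exclusion:
Individual areas: |Patch 1| = 12, |Patch 2| = 12.
|Patch 1∩Patch 2|: x∈[4,8], y∈[4,6] → 4·2 = 8.
|Patch 1 ∪ Patch 2| = 24 − 8 = 16.00.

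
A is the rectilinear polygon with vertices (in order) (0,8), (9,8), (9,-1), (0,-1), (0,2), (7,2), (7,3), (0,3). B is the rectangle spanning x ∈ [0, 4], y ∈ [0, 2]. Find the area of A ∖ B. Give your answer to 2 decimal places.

66.00

|A| = 74, |A∩B| = 8.
|A ∖ B| = |A| − |A∩B| = 74 − 8 = 66.00.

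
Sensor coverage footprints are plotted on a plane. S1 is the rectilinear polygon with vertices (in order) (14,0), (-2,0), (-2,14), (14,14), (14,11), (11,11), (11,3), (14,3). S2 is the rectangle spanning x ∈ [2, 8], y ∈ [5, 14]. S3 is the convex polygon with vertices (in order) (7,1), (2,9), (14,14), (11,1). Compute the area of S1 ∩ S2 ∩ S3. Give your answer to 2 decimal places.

The intersection is the polygon with vertices (8,5), (4.5,5), (2,9), (8,11.5).
By the shoelace formula its area is 26.50.

26.50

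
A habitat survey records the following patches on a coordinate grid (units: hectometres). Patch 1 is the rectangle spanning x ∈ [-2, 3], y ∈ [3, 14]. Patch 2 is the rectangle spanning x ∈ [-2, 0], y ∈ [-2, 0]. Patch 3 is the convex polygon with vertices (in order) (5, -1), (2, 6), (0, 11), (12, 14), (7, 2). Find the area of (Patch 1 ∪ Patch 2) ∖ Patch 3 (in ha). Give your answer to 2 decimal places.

46.71

|Patch 1 ∪ Patch 2| = 59.
|(Patch 1 ∪ Patch 2) ∩ Patch 3| = 12.2917.
|(Patch 1 ∪ Patch 2) ∖ Patch 3| = 59 − 12.2917 = 46.71.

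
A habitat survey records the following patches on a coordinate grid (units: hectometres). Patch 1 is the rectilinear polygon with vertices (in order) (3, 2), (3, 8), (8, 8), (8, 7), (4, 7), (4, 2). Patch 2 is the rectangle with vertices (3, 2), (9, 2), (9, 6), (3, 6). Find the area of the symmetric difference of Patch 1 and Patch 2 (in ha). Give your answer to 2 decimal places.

|Patch 1| = 10, |Patch 2| = 24, |Patch 1∩Patch 2| = 4.
|Patch 1 △ Patch 2| = |Patch 1| + |Patch 2| − 2·|Patch 1∩Patch 2| = 10 + 24 − 8 = 26.00.

26.00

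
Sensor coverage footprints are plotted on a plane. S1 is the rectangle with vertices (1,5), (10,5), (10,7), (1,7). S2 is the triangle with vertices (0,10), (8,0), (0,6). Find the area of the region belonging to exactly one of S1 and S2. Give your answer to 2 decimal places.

25.28

|S1| = 18, |S2| = 16, |S1∩S2| = 4.3583.
|S1 △ S2| = |S1| + |S2| − 2·|S1∩S2| = 18 + 16 − 8.7167 = 25.28.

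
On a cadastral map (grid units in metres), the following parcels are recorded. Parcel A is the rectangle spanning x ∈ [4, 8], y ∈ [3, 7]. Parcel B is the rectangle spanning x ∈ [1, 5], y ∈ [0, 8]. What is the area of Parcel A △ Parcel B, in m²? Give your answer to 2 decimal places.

40.00

|Parcel A∩Parcel B|: x∈[4,5], y∈[3,7] → 1·4 = 4.
|Parcel A △ Parcel B| = |Parcel A| + |Parcel B| − 2·|Parcel A∩Parcel B| = 16 + 32 − 8 = 40.00.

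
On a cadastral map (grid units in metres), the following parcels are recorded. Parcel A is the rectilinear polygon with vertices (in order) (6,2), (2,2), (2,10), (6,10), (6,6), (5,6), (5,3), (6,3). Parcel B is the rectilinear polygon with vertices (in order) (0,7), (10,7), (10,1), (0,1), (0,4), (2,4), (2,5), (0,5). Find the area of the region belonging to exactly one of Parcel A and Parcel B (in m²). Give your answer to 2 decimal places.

|Parcel A| = 29, |Parcel B| = 58, |Parcel A∩Parcel B| = 17.
|Parcel A △ Parcel B| = |Parcel A| + |Parcel B| − 2·|Parcel A∩Parcel B| = 29 + 58 − 34 = 53.00.

53.00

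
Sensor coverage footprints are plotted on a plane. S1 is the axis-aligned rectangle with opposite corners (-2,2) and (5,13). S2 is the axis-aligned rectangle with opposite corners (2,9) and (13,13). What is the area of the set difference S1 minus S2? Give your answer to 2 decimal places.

65.00

|S1∩S2|: x∈[2,5], y∈[9,13] → 3·4 = 12.
|S1| = 77.
|S1 ∖ S2| = |S1| − |S1∩S2| = 77 − 12 = 65.00.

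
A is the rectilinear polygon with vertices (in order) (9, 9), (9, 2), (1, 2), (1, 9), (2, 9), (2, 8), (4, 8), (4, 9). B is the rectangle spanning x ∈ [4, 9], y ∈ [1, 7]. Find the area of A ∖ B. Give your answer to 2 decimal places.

|A| = 54, |A∩B| = 25.
|A ∖ B| = |A| − |A∩B| = 54 − 25 = 29.00.

29.00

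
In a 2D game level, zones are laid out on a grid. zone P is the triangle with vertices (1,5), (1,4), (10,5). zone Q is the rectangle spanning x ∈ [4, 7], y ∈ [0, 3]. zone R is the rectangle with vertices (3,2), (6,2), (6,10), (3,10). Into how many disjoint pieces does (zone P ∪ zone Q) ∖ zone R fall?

3

(zone P ∪ zone Q) ∖ zone R splits into 3 disjoint pieces (area 1.7778, area 0.8889, area 7).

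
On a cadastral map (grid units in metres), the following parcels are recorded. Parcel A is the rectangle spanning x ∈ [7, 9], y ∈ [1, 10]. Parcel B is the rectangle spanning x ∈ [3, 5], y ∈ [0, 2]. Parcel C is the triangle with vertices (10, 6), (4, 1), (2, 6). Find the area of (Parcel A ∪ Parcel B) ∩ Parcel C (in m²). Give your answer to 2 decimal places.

|Parcel A ∪ Parcel B| = 22.
|(Parcel A ∪ Parcel B) ∩ Parcel C| = 4.12.

4.12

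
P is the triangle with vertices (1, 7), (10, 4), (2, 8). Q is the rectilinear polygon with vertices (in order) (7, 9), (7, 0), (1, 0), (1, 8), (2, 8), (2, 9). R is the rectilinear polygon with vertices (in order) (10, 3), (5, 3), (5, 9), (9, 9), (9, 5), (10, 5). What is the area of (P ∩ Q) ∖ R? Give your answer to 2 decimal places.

|P ∩ Q| = 5.25.
|(P ∩ Q) ∩ R| = 1.3333.
|(P ∩ Q) ∖ R| = 5.25 − 1.3333 = 3.92.

3.92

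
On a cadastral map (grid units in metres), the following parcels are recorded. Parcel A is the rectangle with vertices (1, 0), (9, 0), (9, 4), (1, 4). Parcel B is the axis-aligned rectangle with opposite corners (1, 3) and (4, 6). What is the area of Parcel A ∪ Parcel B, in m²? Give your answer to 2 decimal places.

38.00

By inclusion–exclusion:
Individual areas: |Parcel A| = 32, |Parcel B| = 9.
|Parcel A∩Parcel B|: x∈[1,4], y∈[3,4] → 3·1 = 3.
|Parcel A ∪ Parcel B| = 41 − 3 = 38.00.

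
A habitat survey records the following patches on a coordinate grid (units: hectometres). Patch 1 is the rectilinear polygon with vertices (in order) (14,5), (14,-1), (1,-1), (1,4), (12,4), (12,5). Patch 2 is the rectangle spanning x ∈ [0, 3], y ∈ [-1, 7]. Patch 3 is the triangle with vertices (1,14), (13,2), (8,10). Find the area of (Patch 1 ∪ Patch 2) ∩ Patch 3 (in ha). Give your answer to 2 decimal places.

The region (Patch 1 ∪ Patch 2) ∩ Patch 3 is the polygon with vertices (11.75,4), (13,2), (11,4).
By the shoelace formula its area is 0.75.

0.75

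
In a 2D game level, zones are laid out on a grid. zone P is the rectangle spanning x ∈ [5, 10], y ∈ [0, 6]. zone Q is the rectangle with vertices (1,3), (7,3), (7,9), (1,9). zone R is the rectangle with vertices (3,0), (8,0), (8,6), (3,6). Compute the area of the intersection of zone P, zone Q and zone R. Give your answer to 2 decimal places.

6.00

The intersection is the polygon with vertices (7,6), (7,3), (5,3), (5,6).
By the shoelace formula its area is 6.00.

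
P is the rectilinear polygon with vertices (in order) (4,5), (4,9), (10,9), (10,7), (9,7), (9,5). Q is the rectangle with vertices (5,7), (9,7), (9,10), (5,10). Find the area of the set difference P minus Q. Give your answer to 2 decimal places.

|P| = 22, |P∩Q| = 8.
|P ∖ Q| = |P| − |P∩Q| = 22 − 8 = 14.00.

14.00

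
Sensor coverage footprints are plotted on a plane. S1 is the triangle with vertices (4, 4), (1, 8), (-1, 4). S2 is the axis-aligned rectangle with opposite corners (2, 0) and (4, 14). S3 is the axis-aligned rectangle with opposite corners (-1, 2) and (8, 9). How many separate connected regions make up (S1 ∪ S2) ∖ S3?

(S1 ∪ S2) ∖ S3 splits into 2 disjoint pieces (area 10, area 4).

2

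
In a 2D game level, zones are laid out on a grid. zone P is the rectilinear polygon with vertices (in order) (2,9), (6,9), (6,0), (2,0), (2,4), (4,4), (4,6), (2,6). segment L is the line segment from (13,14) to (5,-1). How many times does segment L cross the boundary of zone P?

2

The segment meets the boundary at (5.533,0), (6,0.875).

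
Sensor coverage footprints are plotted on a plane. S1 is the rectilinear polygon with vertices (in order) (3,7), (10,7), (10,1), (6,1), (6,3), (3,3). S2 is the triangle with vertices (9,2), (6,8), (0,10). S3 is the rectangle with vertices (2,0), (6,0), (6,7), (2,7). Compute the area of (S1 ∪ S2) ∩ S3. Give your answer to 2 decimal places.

12.00

|S1 ∪ S2| = 43.1875.
|(S1 ∪ S2) ∩ S3| = 12.00.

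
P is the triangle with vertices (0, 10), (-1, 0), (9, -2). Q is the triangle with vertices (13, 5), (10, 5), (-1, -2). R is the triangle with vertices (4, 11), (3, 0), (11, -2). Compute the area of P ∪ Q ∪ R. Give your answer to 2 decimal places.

By inclusion–exclusion:
Individual areas: |P| = 51, |Q| = 10.5, |R| = 45.
|P∩Q| = 2.8908.
|P∩R| = 15.1559.
|Q∩R| = 4.6561.
|P∩Q∩R| = 2.2514.
|P ∪ Q ∪ R| = 106.5 − 22.7028 + 2.2514 = 86.05.

86.05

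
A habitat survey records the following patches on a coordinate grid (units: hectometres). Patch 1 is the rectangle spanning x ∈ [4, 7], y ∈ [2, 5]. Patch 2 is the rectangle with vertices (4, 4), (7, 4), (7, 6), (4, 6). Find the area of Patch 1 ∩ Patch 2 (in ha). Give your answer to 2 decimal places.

3.00

|Patch 1∩Patch 2|: x∈[4,7], y∈[4,5] → 3·1 = 3.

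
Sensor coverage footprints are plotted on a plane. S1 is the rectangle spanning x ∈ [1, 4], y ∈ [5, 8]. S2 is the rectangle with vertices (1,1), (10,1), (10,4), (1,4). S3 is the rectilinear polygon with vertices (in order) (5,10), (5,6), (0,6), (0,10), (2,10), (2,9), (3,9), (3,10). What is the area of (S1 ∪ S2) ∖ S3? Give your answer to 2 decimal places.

30.00

|S1 ∪ S2| = 36.
|(S1 ∪ S2) ∩ S3| = 6.
|(S1 ∪ S2) ∖ S3| = 36 − 6 = 30.00.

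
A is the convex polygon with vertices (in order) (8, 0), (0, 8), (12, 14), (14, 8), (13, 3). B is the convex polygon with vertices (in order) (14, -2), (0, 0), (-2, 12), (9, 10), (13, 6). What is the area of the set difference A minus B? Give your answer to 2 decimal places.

|A| = 109, |A∩B| = 80.5128.
|A ∖ B| = |A| − |A∩B| = 109 − 80.5128 = 28.49.

28.49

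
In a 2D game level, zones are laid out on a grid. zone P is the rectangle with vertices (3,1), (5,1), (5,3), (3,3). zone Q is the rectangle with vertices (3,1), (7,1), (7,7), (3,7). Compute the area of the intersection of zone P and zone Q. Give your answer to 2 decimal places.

|zone P∩zone Q|: x∈[3,5], y∈[1,3] → 2·2 = 4.

4.00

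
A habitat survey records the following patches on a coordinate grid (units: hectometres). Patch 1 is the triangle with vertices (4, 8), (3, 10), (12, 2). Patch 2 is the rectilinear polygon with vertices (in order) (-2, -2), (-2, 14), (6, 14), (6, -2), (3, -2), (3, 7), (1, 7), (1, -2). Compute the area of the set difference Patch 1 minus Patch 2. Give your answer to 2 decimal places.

|Patch 1| = 5, |Patch 1∩Patch 2| = 2.5.
|Patch 1 ∖ Patch 2| = |Patch 1| − |Patch 1∩Patch 2| = 5 − 2.5 = 2.50.

2.50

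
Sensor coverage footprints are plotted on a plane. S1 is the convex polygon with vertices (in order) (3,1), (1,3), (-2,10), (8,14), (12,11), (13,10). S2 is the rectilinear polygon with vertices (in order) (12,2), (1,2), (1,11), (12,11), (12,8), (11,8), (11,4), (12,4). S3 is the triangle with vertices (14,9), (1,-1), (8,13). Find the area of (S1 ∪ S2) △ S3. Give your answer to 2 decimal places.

82.38

|S1 ∪ S2| = 126.5056.
|(S1 ∪ S2) ∩ S3| = 50.0628.
|(S1 ∪ S2) △ S3| = 126.5056 + 56 − 100.1256 = 82.38.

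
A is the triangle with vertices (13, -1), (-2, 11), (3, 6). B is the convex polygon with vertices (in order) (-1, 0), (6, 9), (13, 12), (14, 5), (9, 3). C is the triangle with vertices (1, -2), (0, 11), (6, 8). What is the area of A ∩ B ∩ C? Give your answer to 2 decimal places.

0.86

The intersection is the polygon with vertices (3.432,5.698), (3.89,6.288), (4.786,5.571), (4.481,4.963).
By the shoelace formula its area is 0.86.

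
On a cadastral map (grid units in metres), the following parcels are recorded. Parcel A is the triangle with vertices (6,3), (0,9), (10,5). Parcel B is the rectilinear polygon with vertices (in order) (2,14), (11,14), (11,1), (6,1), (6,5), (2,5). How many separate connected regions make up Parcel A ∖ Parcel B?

2

Parcel A ∖ Parcel B splits into 2 disjoint pieces (area 2, area 1.2).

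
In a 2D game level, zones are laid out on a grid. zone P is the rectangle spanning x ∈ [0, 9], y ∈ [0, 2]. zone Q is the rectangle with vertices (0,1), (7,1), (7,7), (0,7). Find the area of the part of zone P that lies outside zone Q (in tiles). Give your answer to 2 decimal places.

|zone P∩zone Q|: x∈[0,7], y∈[1,2] → 7·1 = 7.
|zone P| = 18.
|zone P ∖ zone Q| = |zone P| − |zone P∩zone Q| = 18 − 7 = 11.00.

11.00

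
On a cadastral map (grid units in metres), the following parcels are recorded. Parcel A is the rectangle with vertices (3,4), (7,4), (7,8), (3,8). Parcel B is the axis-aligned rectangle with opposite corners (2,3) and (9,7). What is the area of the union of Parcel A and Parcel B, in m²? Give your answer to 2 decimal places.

By inclusion–exclusion:
Individual areas: |Parcel A| = 16, |Parcel B| = 28.
|Parcel A∩Parcel B|: x∈[3,7], y∈[4,7] → 4·3 = 12.
|Parcel A ∪ Parcel B| = 44 − 12 = 32.00.

32.00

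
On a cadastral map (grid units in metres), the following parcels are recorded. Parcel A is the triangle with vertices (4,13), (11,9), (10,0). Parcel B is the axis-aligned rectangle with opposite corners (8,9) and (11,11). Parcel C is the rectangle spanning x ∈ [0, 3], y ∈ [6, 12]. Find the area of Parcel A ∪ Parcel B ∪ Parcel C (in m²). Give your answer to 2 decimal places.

54.93

By inclusion–exclusion:
Individual areas: |Parcel A| = 33.5, |Parcel B| = 6, |Parcel C| = 18.
|Parcel A∩Parcel B| = 2.5714.
|Parcel A∩Parcel C| = 0.
|Parcel B∩Parcel C| = 0 (no overlap).
|Parcel A∩Parcel B∩Parcel C| = 0.
|Parcel A ∪ Parcel B ∪ Parcel C| = 57.5 − 2.5714 + 0 = 54.93.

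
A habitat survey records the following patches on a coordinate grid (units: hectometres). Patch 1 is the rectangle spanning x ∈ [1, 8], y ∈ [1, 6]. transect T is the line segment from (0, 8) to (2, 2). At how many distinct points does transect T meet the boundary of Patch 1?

1

The segment meets the boundary at (1,5).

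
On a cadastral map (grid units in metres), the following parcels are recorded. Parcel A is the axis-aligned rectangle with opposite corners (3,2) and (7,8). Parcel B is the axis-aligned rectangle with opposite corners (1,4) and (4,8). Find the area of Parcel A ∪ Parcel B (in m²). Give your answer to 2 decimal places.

By inclusion–exclusion:
Individual areas: |Parcel A| = 24, |Parcel B| = 12.
|Parcel A∩Parcel B|: x∈[3,4], y∈[4,8] → 1·4 = 4.
|Parcel A ∪ Parcel B| = 36 − 4 = 32.00.

32.00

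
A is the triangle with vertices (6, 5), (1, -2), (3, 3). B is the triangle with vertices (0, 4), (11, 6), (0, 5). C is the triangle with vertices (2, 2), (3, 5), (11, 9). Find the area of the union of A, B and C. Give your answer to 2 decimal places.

By inclusion–exclusion:
Individual areas: |A| = 5.5, |B| = 5.5, |C| = 10.
|A∩B| = 0.
|A∩C| = 0.2366.
|B∩C| = 1.8555.
|A∩B∩C| = 0.
|A ∪ B ∪ C| = 21 − 2.092 + 0 = 18.91.

18.91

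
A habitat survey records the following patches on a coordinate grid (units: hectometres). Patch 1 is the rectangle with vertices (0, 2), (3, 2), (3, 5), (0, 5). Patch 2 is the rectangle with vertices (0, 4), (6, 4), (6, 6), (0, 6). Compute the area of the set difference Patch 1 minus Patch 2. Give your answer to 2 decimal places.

6.00

|Patch 1∩Patch 2|: x∈[0,3], y∈[4,5] → 3·1 = 3.
|Patch 1| = 9.
|Patch 1 ∖ Patch 2| = |Patch 1| − |Patch 1∩Patch 2| = 9 − 3 = 6.00.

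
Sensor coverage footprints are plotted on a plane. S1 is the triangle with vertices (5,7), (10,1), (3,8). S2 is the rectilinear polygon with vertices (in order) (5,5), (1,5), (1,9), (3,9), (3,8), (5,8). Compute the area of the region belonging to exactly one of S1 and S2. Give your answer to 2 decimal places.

|S1| = 3.5, |S2| = 14, |S1∩S2| = 1.
|S1 △ S2| = |S1| + |S2| − 2·|S1∩S2| = 3.5 + 14 − 2 = 15.50.

15.50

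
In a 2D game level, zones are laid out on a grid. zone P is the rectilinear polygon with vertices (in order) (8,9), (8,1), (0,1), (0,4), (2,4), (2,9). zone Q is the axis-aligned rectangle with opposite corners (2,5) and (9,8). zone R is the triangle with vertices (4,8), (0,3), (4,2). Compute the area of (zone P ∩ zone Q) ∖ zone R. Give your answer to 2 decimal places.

14.50

|zone P ∩ zone Q| = 18.
|(zone P ∩ zone Q) ∩ zone R| = 3.5.
|(zone P ∩ zone Q) ∖ zone R| = 18 − 3.5 = 14.50.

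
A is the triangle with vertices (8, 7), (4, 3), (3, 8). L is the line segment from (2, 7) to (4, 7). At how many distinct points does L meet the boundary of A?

The segment meets the boundary at (3.2,7).

1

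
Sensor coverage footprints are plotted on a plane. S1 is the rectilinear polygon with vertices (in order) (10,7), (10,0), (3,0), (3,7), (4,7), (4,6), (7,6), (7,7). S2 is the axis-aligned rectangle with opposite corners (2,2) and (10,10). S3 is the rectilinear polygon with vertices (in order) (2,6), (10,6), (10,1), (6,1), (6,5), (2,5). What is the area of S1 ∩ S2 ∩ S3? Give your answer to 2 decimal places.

19.00

The intersection is the polygon with vertices (6,2), (6,5), (3,5), (3,6), (4,6), (7,6), (10,6), (10,2).
By the shoelace formula its area is 19.00.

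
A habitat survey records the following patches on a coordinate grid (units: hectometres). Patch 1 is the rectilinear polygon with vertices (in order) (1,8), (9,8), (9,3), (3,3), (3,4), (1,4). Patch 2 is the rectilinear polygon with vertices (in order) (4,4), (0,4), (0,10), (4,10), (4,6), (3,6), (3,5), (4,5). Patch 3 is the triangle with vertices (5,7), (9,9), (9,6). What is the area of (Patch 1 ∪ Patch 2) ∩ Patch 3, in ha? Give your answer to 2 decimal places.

The region (Patch 1 ∪ Patch 2) ∩ Patch 3 is the polygon with vertices (9,6), (5,7), (7,8), (9,8).
By the shoelace formula its area is 5.00.

5.00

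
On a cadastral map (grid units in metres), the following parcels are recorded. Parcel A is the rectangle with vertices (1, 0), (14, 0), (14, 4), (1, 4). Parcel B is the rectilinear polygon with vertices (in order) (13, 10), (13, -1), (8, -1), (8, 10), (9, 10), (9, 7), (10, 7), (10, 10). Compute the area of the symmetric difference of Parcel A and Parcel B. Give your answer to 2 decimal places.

64.00

|Parcel A| = 52, |Parcel B| = 52, |Parcel A∩Parcel B| = 20.
|Parcel A △ Parcel B| = |Parcel A| + |Parcel B| − 2·|Parcel A∩Parcel B| = 52 + 52 − 40 = 64.00.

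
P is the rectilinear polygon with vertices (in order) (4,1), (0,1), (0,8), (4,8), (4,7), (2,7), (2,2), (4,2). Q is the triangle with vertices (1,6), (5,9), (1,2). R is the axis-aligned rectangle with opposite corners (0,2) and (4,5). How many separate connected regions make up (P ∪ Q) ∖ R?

2

(P ∪ Q) ∖ R splits into 2 disjoint pieces (area 4, area 11.0714).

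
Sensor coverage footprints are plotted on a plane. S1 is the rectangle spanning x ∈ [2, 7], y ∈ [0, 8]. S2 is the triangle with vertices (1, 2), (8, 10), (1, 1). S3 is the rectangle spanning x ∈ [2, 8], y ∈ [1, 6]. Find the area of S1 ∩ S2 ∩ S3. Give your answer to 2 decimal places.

1.79

The intersection is the polygon with vertices (2,2.286), (2,3.143), (4.5,6), (4.889,6).
By the shoelace formula its area is 1.79.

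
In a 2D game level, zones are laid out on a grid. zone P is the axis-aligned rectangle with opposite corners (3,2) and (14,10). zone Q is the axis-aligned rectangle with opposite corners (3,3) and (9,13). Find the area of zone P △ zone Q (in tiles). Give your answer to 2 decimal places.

64.00

|zone P∩zone Q|: x∈[3,9], y∈[3,10] → 6·7 = 42.
|zone P △ zone Q| = |zone P| + |zone Q| − 2·|zone P∩zone Q| = 88 + 60 − 84 = 64.00.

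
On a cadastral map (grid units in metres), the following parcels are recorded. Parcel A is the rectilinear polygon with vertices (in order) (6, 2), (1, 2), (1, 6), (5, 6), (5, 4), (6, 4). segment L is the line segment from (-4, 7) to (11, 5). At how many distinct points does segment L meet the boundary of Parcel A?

The segment meets the boundary at (5,5.8), (3.5,6).

2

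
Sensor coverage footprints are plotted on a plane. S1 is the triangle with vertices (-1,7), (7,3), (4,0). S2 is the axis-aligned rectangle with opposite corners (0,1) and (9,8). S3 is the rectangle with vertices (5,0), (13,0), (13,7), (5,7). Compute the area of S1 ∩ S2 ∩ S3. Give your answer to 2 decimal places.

3.00

The intersection is the polygon with vertices (5,1), (5,4), (7,3).
By the shoelace formula its area is 3.00.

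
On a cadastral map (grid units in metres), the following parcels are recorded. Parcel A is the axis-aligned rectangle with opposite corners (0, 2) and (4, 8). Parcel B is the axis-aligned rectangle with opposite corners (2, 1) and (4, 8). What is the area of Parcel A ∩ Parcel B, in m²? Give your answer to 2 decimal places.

12.00

|Parcel A∩Parcel B|: x∈[2,4], y∈[2,8] → 2·6 = 12.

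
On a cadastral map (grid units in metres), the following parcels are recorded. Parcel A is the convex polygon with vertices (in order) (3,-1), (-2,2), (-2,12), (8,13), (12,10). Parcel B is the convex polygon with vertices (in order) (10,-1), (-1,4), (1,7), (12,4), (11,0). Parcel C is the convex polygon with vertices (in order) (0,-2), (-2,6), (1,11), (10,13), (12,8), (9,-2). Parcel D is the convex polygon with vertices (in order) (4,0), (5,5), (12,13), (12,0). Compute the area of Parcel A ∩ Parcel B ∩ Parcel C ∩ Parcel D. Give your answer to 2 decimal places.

The intersection is the polygon with vertices (7.987,5.095), (4.898,1.319), (4.317,1.583), (5,5), (5.642,5.734).
By the shoelace formula its area is 7.64.

7.64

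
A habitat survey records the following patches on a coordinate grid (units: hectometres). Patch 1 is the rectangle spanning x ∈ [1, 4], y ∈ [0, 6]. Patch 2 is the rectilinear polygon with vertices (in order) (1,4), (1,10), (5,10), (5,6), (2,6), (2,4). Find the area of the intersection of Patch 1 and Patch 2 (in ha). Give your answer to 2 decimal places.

2.00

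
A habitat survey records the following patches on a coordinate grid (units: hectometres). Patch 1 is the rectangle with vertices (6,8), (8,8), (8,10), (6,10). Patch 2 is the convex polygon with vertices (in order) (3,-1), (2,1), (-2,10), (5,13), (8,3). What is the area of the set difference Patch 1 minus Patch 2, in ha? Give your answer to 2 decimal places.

|Patch 1| = 4, |Patch 1∩Patch 2| = 0.4167.
|Patch 1 ∖ Patch 2| = |Patch 1| − |Patch 1∩Patch 2| = 4 − 0.4167 = 3.58.

3.58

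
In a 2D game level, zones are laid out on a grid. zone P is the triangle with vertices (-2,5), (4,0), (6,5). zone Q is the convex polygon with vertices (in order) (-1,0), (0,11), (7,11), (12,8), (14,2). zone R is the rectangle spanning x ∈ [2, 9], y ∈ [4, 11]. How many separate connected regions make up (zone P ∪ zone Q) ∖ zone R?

1

(zone P ∪ zone Q) ∖ zone R is a single connected region.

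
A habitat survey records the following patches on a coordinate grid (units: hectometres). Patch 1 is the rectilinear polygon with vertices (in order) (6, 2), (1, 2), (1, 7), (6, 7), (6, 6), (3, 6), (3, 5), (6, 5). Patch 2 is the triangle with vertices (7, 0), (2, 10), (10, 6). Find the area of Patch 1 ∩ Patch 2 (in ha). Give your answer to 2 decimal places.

4.50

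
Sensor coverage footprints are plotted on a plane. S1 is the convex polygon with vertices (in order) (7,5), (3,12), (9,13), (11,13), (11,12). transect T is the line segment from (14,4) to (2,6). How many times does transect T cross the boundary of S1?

The segment meets the boundary at (6.895,5.184), (7.087,5.152).

2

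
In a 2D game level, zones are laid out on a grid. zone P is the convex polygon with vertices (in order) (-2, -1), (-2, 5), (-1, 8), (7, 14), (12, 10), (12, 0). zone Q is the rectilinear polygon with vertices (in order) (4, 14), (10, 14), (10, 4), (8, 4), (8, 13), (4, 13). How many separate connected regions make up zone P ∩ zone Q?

zone P ∩ zone Q is a single connected region.

1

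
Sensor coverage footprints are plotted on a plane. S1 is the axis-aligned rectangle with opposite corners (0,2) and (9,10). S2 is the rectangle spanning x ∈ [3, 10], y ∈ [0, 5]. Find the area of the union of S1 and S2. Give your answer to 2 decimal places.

By inclusion–exclusion:
Individual areas: |S1| = 72, |S2| = 35.
|S1∩S2|: x∈[3,9], y∈[2,5] → 6·3 = 18.
|S1 ∪ S2| = 107 − 18 = 89.00.

89.00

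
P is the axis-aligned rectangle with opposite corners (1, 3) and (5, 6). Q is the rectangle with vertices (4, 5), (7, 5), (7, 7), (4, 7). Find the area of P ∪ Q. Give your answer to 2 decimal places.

By inclusion–exclusion:
Individual areas: |P| = 12, |Q| = 6.
|P∩Q|: x∈[4,5], y∈[5,6] → 1·1 = 1.
|P ∪ Q| = 18 − 1 = 17.00.

17.00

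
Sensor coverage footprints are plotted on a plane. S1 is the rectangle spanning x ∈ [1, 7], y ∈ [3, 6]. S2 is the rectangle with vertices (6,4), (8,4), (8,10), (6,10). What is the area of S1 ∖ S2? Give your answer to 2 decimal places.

|S1∩S2|: x∈[6,7], y∈[4,6] → 1·2 = 2.
|S1| = 18.
|S1 ∖ S2| = |S1| − |S1∩S2| = 18 − 2 = 16.00.

16.00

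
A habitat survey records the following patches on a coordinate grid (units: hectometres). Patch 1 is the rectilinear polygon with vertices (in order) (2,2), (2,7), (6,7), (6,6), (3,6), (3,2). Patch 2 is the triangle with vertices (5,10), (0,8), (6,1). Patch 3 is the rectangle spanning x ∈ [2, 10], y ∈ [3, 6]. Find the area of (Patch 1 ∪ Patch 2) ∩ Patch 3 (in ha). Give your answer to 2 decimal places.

9.87

|Patch 1 ∪ Patch 2| = 27.1944.
|(Patch 1 ∪ Patch 2) ∩ Patch 3| = 9.87.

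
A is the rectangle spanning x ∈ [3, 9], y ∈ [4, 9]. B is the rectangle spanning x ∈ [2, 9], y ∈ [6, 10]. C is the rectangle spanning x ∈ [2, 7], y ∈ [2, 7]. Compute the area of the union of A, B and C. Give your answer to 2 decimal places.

By inclusion–exclusion:
Individual areas: |A| = 30, |B| = 28, |C| = 25.
|A∩B|: x∈[3,9], y∈[6,9] → 6·3 = 18.
|A∩C|: x∈[3,7], y∈[4,7] → 4·3 = 12.
|B∩C|: x∈[2,7], y∈[6,7] → 5·1 = 5.
|A∩B∩C| = 4.
|A ∪ B ∪ C| = 83 − 35 + 4 = 52.00.

52.00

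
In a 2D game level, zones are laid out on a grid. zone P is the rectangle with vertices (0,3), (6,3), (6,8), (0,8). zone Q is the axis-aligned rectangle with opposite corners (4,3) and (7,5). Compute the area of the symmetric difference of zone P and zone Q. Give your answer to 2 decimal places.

|zone P∩zone Q|: x∈[4,6], y∈[3,5] → 2·2 = 4.
|zone P △ zone Q| = |zone P| + |zone Q| − 2·|zone P∩zone Q| = 30 + 6 − 8 = 28.00.

28.00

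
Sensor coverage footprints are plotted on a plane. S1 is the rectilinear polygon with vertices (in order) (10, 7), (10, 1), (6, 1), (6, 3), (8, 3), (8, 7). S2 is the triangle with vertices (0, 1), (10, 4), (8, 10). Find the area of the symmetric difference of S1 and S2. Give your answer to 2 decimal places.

38.67

|S1| = 16, |S2| = 33, |S1∩S2| = 5.1667.
|S1 △ S2| = |S1| + |S2| − 2·|S1∩S2| = 16 + 33 − 10.3333 = 38.67.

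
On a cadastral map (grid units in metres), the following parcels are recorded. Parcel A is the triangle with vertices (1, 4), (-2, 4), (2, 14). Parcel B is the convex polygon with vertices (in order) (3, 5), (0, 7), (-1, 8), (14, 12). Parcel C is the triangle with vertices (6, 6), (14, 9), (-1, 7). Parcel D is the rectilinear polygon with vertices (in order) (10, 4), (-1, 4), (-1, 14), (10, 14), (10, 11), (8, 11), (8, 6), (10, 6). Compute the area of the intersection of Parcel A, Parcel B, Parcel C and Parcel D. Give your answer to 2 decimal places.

0.58

The intersection is the polygon with vertices (0.273,6.818), (0,7), (-0.118,7.118), (1.331,7.311), (1.268,6.676).
By the shoelace formula its area is 0.58.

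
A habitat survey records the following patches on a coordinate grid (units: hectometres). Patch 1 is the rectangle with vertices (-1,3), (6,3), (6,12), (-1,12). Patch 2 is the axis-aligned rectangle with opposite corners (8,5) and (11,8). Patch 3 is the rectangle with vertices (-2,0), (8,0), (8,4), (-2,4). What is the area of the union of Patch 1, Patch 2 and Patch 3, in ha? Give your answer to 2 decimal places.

105.00

By inclusion–exclusion:
Individual areas: |Patch 1| = 63, |Patch 2| = 9, |Patch 3| = 40.
|Patch 1∩Patch 2| = 0 (no overlap).
|Patch 1∩Patch 3|: x∈[-1,6], y∈[3,4] → 7·1 = 7.
|Patch 2∩Patch 3| = 0 (no overlap).
|Patch 1∩Patch 2∩Patch 3| = 0.
|Patch 1 ∪ Patch 2 ∪ Patch 3| = 112 − 7 + 0 = 105.00.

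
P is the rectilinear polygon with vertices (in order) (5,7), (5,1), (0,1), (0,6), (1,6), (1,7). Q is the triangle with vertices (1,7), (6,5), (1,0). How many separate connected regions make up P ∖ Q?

3

P ∖ Q splits into 3 disjoint pieces (area 3.2, area 4.5, area 5).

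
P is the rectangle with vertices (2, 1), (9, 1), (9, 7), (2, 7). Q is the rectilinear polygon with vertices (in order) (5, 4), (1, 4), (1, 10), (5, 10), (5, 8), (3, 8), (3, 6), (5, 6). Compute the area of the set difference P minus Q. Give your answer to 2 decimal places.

|P| = 42, |P∩Q| = 7.
|P ∖ Q| = |P| − |P∩Q| = 42 − 7 = 35.00.

35.00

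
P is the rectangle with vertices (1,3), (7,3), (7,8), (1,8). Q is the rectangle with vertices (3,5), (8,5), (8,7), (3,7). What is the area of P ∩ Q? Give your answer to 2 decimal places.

8.00

|P∩Q|: x∈[3,7], y∈[5,7] → 4·2 = 8.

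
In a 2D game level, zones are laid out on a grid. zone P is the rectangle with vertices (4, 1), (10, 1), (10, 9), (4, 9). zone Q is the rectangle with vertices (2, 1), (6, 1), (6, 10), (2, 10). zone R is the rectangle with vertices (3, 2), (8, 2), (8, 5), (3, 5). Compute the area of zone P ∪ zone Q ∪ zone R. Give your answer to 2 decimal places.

By inclusion–exclusion:
Individual areas: |zone P| = 48, |zone Q| = 36, |zone R| = 15.
|zone P∩zone Q|: x∈[4,6], y∈[1,9] → 2·8 = 16.
|zone P∩zone R|: x∈[4,8], y∈[2,5] → 4·3 = 12.
|zone Q∩zone R|: x∈[3,6], y∈[2,5] → 3·3 = 9.
|zone P∩zone Q∩zone R| = 6.
|zone P ∪ zone Q ∪ zone R| = 99 − 37 + 6 = 68.00.

68.00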